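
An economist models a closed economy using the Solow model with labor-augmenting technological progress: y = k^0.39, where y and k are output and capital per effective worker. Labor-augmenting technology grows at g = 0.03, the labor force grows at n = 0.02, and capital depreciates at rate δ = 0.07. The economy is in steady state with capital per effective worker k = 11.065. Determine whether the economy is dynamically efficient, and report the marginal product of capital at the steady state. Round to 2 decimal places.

The effective depreciation rate is n + g + δ = 0.02 + 0.03 + 0.07 = 0.12.
MPK = 0.39·k^(0.39−1) = 0.39·11.065^(-0.61) ≈ 0.0900.
MPK < 0.12, so the economy is dynamically inefficient (over-saving).

dynamically inefficient; MPK ≈ 0.09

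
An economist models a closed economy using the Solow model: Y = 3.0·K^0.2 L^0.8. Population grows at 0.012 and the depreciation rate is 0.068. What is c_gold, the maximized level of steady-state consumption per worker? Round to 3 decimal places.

c_gold ≈ 3.972

n + δ = 0.012 + 0.068 = 0.08.
Setting f'(k) = n+δ gives 0.2·3.0·k^(0.2−1) = 0.08, hence k_gold = (0.2·3.0/0.08)^(1/0.8) ≈ 12.4116.
y_gold = 3.0·12.4116^0.2 ≈ 4.9646.
c_gold = y_gold − (n+δ)·k_gold = 4.9646 − 0.08·12.4116 ≈ 3.9717.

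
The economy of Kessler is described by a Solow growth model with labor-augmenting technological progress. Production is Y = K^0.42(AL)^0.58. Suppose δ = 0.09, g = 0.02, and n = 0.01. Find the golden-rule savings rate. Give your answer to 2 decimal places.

s_gold = 0.42

Capital per effective worker breaks even when investment replaces (n + g + δ)·k; here n + g + δ = 0.12.
At the golden rule MPK = n+g+δ, and in any Cobb-Douglas steady state s = (n+g+δ)·k/y = MPK·k/y = capital's share 0.42.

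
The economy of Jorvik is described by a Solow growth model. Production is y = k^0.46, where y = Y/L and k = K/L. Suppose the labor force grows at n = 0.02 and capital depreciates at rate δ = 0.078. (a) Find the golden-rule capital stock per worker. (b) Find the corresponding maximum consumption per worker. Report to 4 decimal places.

Break-even investment rate: n + δ = 0.02 + 0.078 = 0.098.
Golden rule sets MPK = n+δ: 0.46·k^(0.46−1) = 0.098, so k_gold = (0.46/0.098)^(1/0.54) ≈ 17.5217.
y_gold = 17.5217^0.46 ≈ 3.7329; c_gold = y_gold − 0.098·k_gold ≈ 2.0158.

(a) k_gold ≈ 17.5217; (b) c_gold ≈ 2.0158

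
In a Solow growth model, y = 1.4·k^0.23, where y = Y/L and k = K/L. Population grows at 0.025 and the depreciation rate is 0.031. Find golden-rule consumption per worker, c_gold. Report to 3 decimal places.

c_gold ≈ 1.818

The effective depreciation rate is n + δ = 0.025 + 0.031 = 0.056.
Golden rule sets MPK = n+δ: 0.23·1.4·k^(0.23−1) = 0.056, so k_gold = (0.23·1.4/0.056)^(1/0.77) ≈ 9.6958.
y_gold = 1.4·9.6958^0.23 ≈ 2.3607.
c_gold = y_gold − (n+δ)·k_gold = 2.3607 − 0.056·9.6958 ≈ 1.8177.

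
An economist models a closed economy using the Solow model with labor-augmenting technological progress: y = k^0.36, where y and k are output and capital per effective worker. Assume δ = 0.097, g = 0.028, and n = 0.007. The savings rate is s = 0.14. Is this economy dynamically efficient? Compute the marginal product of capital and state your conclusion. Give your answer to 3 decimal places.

dynamically efficient; MPK ≈ 0.339

Break-even investment rate: n + g + δ = 0.007 + 0.028 + 0.097 = 0.132.
Steady-state k*: s·k^0.36 = 0.132·k gives k* = (0.14/0.132)^(1/0.64) ≈ 1.0963.
MPK = 0.36·1.0963^(-0.64) ≈ 0.3394.
MPK > n+g+δ = 0.132, so the economy is dynamically efficient (under-saving).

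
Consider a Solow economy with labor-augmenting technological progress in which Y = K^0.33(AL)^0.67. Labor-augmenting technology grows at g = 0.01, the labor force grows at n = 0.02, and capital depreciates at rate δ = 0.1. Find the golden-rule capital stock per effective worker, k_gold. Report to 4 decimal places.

n + g + δ = 0.02 + 0.01 + 0.1 = 0.13.
At the golden rule the marginal product of capital equals n+g+δ: 0.33·k^(0.33−1) = 0.13. Solving, k_gold = (0.33/0.13)^(1/0.67) ≈ 4.0164.

k_gold ≈ 4.0164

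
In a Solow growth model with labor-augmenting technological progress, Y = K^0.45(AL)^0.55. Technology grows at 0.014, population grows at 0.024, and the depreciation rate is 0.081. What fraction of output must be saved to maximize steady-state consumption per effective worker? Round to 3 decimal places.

Break-even investment rate: n + g + δ = 0.024 + 0.014 + 0.081 = 0.119.
At the golden rule MPK = n+g+δ, and in any Cobb-Douglas steady state s = (n+g+δ)·k/y = MPK·k/y = capital's share 0.45.

s_gold = 0.450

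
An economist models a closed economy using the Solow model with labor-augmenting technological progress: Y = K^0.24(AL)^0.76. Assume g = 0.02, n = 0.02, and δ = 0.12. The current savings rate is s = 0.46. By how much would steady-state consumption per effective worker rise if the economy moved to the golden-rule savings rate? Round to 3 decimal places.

Break-even investment rate: n + g + δ = 0.02 + 0.02 + 0.12 = 0.16.
Current steady state (s = 0.46): k* = (0.46/0.16)^(1/0.76) ≈ 4.0130, y* = 4.0130^0.24 ≈ 1.3958, c* = (1−0.46)·1.3958 ≈ 0.7537.
Setting f'(k) = n+g+δ gives 0.24·k^(0.24−1) = 0.16, hence k_gold = (0.24/0.16)^(1/0.76) ≈ 1.7049.
y_gold = 1.7049^0.24 ≈ 1.1366, c_gold = y_gold − 0.16·k_gold ≈ 0.8638.
Gain: Δc = 0.8638 − 0.7537 ≈ 0.1101.

Δc ≈ 0.110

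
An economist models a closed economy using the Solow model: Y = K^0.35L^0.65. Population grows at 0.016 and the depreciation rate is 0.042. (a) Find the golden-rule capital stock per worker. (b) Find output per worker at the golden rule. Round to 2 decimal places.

n + δ = 0.016 + 0.042 = 0.058.
Maximizing c = f(k) − (n+δ)·k gives f'(k) = n+δ, i.e. 0.35·k^(0.35−1) = 0.058, so k_gold = (0.35/0.058)^(1/0.65) ≈ 15.8849.
y_gold = 15.8849^0.35 ≈ 2.6324.

(a) k_gold ≈ 15.88; (b) y_gold ≈ 2.63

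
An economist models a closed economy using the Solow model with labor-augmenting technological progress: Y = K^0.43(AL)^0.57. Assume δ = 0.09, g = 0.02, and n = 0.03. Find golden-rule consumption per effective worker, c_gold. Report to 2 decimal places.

The effective depreciation rate is n + g + δ = 0.03 + 0.02 + 0.09 = 0.14.
Maximizing c = f(k) − (n+g+δ)·k gives f'(k) = n+g+δ, i.e. 0.43·k^(0.43−1) = 0.14, so k_gold = (0.43/0.14)^(1/0.57) ≈ 7.1612.
y_gold = 7.1612^0.43 ≈ 2.3315.
c_gold = y_gold − (n+g+δ)·k_gold = 2.3315 − 0.14·7.1612 ≈ 1.3290.

c_gold ≈ 1.33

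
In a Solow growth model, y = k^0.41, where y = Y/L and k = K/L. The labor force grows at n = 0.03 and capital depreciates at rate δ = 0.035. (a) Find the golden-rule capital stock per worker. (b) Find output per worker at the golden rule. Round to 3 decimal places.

(a) k_gold ≈ 22.684; (b) y_gold ≈ 3.596

n + δ = 0.03 + 0.035 = 0.065.
Setting f'(k) = n+δ gives 0.41·k^(0.41−1) = 0.065, hence k_gold = (0.41/0.065)^(1/0.59) ≈ 22.6836.
y_gold = 22.6836^0.41 ≈ 3.5962.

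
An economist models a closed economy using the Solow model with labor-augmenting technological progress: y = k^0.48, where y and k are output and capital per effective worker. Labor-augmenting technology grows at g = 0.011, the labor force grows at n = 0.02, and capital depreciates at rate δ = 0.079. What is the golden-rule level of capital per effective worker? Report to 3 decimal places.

n + g + δ = 0.02 + 0.011 + 0.079 = 0.11.
At the golden rule the marginal product of capital equals n+g+δ: 0.48·k^(0.48−1) = 0.11. Solving, k_gold = (0.48/0.11)^(1/0.52) ≈ 17.0011.

k_gold ≈ 17.001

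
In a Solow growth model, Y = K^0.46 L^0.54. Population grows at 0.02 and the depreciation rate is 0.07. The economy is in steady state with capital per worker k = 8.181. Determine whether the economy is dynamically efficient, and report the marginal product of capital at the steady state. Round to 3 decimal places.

dynamically efficient; MPK ≈ 0.148

Capital per worker breaks even when investment replaces (n + δ)·k; here n + δ = 0.09.
MPK = 0.46·k^(0.46−1) = 0.46·8.181^(-0.54) ≈ 0.1479.
MPK > 0.09, so the economy is dynamically efficient (under-saving).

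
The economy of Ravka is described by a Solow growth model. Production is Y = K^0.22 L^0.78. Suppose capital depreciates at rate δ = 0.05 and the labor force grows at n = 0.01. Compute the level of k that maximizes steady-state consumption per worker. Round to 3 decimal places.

k_gold ≈ 5.290

Capital per worker breaks even when investment replaces (n + δ)·k; here n + δ = 0.06.
At the golden rule the marginal product of capital equals n+δ: 0.22·k^(0.22−1) = 0.06. Solving, k_gold = (0.22/0.06)^(1/0.78) ≈ 5.2896.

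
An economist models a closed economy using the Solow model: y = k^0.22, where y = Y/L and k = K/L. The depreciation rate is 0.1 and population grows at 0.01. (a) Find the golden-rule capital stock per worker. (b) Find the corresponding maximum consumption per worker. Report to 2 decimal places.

(a) k_gold ≈ 2.43; (b) c_gold ≈ 0.95

Capital per worker breaks even when investment replaces (n + δ)·k; here n + δ = 0.11.
Maximizing c = f(k) − (n+δ)·k gives f'(k) = n+δ, i.e. 0.22·k^(0.22−1) = 0.11, so k_gold = (0.22/0.11)^(1/0.78) ≈ 2.4318.
y_gold = 2.4318^0.22 ≈ 1.2159; c_gold = y_gold − 0.11·k_gold ≈ 0.9484.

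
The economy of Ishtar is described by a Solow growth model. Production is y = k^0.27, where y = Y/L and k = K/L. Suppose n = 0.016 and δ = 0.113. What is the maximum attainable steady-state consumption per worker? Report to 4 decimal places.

Break-even investment rate: n + δ = 0.016 + 0.113 = 0.129.
Golden rule sets MPK = n+δ: 0.27·k^(0.27−1) = 0.129, so k_gold = (0.27/0.129)^(1/0.73) ≈ 2.7505.
y_gold = 2.7505^0.27 ≈ 1.3141.
c_gold = y_gold − (n+δ)·k_gold = 1.3141 − 0.129·2.7505 ≈ 0.9593.

c_gold ≈ 0.9593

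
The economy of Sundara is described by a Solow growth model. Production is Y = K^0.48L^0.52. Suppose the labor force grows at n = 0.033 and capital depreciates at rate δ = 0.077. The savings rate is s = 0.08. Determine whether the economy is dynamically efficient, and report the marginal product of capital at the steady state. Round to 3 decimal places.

The effective depreciation rate is n + δ = 0.033 + 0.077 = 0.11.
Steady-state k*: s·k^0.48 = 0.11·k gives k* = (0.08/0.11)^(1/0.52) ≈ 0.5420.
MPK = 0.48·0.5420^(-0.52) ≈ 0.6600.
MPK > n+δ = 0.11, so the economy is dynamically efficient (under-saving).

dynamically efficient; MPK ≈ 0.660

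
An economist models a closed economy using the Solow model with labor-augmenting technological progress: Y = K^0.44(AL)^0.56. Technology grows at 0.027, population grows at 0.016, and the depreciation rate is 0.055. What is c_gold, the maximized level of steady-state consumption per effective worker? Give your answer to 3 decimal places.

c_gold ≈ 1.822

The effective depreciation rate is n + g + δ = 0.016 + 0.027 + 0.055 = 0.098.
Golden rule sets MPK = n+g+δ: 0.44·k^(0.44−1) = 0.098, so k_gold = (0.44/0.098)^(1/0.56) ≈ 14.6114.
y_gold = 14.6114^0.44 ≈ 3.2543.
c_gold = y_gold − (n+g+δ)·k_gold = 3.2543 − 0.098·14.6114 ≈ 1.8224.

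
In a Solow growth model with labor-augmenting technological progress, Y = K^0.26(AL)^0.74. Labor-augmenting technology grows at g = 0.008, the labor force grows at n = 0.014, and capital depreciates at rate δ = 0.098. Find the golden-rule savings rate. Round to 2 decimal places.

Break-even investment rate: n + g + δ = 0.014 + 0.008 + 0.098 = 0.12.
At the golden rule MPK = n+g+δ, and in any Cobb-Douglas steady state s = (n+g+δ)·k/y = MPK·k/y = capital's share 0.26.

s_gold = 0.26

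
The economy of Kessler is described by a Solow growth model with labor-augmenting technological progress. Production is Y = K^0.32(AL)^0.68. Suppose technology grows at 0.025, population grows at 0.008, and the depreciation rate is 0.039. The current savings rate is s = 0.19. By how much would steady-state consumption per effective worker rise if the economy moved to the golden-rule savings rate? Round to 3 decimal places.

Δc ≈ 0.093

n + g + δ = 0.008 + 0.025 + 0.039 = 0.072.
Current steady state (s = 0.19): k* = (0.19/0.072)^(1/0.68) ≈ 4.1662, y* = 4.1662^0.32 ≈ 1.5788, c* = (1−0.19)·1.5788 ≈ 1.2788.
Setting f'(k) = n+g+δ gives 0.32·k^(0.32−1) = 0.072, hence k_gold = (0.32/0.072)^(1/0.68) ≈ 8.9675.
y_gold = 8.9675^0.32 ≈ 2.0177, c_gold = y_gold − 0.072·k_gold ≈ 1.3720.
Gain: Δc = 1.3720 − 1.2788 ≈ 0.0932.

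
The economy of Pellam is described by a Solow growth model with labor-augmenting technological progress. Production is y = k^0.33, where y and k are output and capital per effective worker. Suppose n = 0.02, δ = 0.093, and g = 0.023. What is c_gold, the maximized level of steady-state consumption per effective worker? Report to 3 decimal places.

c_gold ≈ 1.037

n + g + δ = 0.02 + 0.023 + 0.093 = 0.136.
At the golden rule the marginal product of capital equals n+g+δ: 0.33·k^(0.33−1) = 0.136. Solving, k_gold = (0.33/0.136)^(1/0.67) ≈ 3.7548.
y_gold = 3.7548^0.33 ≈ 1.5474.
c_gold = y_gold − (n+g+δ)·k_gold = 1.5474 − 0.136·3.7548 ≈ 1.0368.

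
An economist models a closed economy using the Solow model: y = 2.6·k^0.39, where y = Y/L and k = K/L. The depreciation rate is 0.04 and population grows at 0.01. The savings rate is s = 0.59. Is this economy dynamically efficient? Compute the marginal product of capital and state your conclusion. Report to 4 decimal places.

The effective depreciation rate is n + δ = 0.01 + 0.04 = 0.05.
Steady-state k*: s·A·k^0.39 = 0.05·k gives k* = (0.59·2.6/0.05)^(1/0.61) ≈ 273.8217.
MPK = 0.39·2.6·273.8217^(-0.61) ≈ 0.0331.
MPK < n+δ = 0.05, so the economy is dynamically inefficient (over-saving).

dynamically inefficient; MPK ≈ 0.0331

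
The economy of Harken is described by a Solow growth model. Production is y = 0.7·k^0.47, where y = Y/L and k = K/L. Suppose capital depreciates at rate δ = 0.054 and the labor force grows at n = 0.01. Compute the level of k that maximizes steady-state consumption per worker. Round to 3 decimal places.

k_gold ≈ 21.955

Break-even investment rate: n + δ = 0.01 + 0.054 = 0.064.
Setting f'(k) = n+δ gives 0.47·0.7·k^(0.47−1) = 0.064, hence k_gold = (0.47·0.7/0.064)^(1/0.53) ≈ 21.9553.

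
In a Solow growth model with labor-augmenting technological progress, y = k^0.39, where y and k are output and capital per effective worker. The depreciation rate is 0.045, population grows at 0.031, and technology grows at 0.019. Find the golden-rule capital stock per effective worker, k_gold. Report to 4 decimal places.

Capital per effective worker breaks even when investment replaces (n + g + δ)·k; here n + g + δ = 0.095.
Setting f'(k) = n+g+δ gives 0.39·k^(0.39−1) = 0.095, hence k_gold = (0.39/0.095)^(1/0.61) ≈ 10.1269.

k_gold ≈ 10.1269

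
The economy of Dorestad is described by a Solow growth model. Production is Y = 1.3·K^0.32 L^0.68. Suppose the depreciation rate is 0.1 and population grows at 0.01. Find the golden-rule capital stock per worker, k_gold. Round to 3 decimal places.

n + δ = 0.01 + 0.1 = 0.11.
At the golden rule the marginal product of capital equals n+δ: 0.32·1.3·k^(0.32−1) = 0.11. Solving, k_gold = (0.32·1.3/0.11)^(1/0.68) ≈ 7.0723.

k_gold ≈ 7.072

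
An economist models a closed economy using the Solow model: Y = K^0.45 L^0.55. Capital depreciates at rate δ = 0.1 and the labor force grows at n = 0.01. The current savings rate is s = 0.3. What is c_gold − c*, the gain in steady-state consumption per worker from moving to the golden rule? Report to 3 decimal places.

Δc ≈ 0.151

n + δ = 0.01 + 0.1 = 0.11.
Current steady state (s = 0.3): k* = (0.3/0.11)^(1/0.55) ≈ 6.1977, y* = 6.1977^0.45 ≈ 2.2725, c* = (1−0.3)·2.2725 ≈ 1.5908.
At the golden rule the marginal product of capital equals n+δ: 0.45·k^(0.45−1) = 0.11. Solving, k_gold = (0.45/0.11)^(1/0.55) ≈ 12.9539.
y_gold = 12.9539^0.45 ≈ 3.1665, c_gold = y_gold − 0.11·k_gold ≈ 1.7416.
Gain: Δc = 1.7416 − 1.5908 ≈ 0.1508.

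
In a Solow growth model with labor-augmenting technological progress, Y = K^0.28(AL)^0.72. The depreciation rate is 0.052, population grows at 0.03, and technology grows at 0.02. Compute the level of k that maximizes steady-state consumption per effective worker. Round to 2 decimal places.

n + g + δ = 0.03 + 0.02 + 0.052 = 0.102.
Maximizing c = f(k) − (n+g+δ)·k gives f'(k) = n+g+δ, i.e. 0.28·k^(0.28−1) = 0.102, so k_gold = (0.28/0.102)^(1/0.72) ≈ 4.0654.

k_gold ≈ 4.07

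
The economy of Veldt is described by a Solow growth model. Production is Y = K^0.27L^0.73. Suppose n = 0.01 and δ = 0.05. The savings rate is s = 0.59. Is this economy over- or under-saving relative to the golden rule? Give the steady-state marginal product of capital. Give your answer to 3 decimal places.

The effective depreciation rate is n + δ = 0.01 + 0.05 = 0.06.
Steady-state k*: s·k^0.27 = 0.06·k gives k* = (0.59/0.06)^(1/0.73) ≈ 22.9015.
MPK = 0.27·22.9015^(-0.73) ≈ 0.0275.
MPK < n+δ = 0.06, so the economy is dynamically inefficient (over-saving).

over-saving; MPK ≈ 0.027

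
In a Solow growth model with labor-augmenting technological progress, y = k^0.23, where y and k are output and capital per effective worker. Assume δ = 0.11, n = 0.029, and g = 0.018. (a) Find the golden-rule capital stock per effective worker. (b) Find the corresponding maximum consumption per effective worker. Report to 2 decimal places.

Capital per effective worker breaks even when investment replaces (n + g + δ)·k; here n + g + δ = 0.157.
At the golden rule the marginal product of capital equals n+g+δ: 0.23·k^(0.23−1) = 0.157. Solving, k_gold = (0.23/0.157)^(1/0.77) ≈ 1.6420.
y_gold = 1.6420^0.23 ≈ 1.1208; c_gold = y_gold − 0.157·k_gold ≈ 0.8630.

(a) k_gold ≈ 1.64; (b) c_gold ≈ 0.86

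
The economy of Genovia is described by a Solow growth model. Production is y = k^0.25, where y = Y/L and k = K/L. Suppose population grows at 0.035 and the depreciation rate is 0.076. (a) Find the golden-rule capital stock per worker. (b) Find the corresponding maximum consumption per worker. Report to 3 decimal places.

(a) k_gold ≈ 2.952; (b) c_gold ≈ 0.983

The effective depreciation rate is n + δ = 0.035 + 0.076 = 0.111.
Setting f'(k) = n+δ gives 0.25·k^(0.25−1) = 0.111, hence k_gold = (0.25/0.111)^(1/0.75) ≈ 2.9523.
y_gold = 2.9523^0.25 ≈ 1.3108; c_gold = y_gold − 0.111·k_gold ≈ 0.9831.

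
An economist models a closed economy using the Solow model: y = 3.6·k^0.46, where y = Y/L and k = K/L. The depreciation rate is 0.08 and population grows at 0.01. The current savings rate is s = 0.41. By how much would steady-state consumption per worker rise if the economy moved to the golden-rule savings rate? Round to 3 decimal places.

Δc ≈ 0.219

Capital per worker breaks even when investment replaces (n + δ)·k; here n + δ = 0.09.
Current steady state (s = 0.41): k* = (0.41·3.6/0.09)^(1/0.54) ≈ 177.7096, y* = 3.6·177.7096^0.46 ≈ 39.0094, c* = (1−0.41)·39.0094 ≈ 23.0156.
Maximizing c = f(k) − (n+δ)·k gives f'(k) = n+δ, i.e. 0.46·3.6·k^(0.46−1) = 0.09, so k_gold = (0.46·3.6/0.09)^(1/0.54) ≈ 219.9152.
y_gold = 3.6·219.9152^0.46 ≈ 43.0269, c_gold = y_gold − 0.09·k_gold ≈ 23.2345.
Gain: Δc = 23.2345 − 23.0156 ≈ 0.2190.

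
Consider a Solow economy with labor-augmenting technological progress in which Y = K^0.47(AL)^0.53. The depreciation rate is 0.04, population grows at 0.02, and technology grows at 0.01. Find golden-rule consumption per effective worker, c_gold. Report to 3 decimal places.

The effective depreciation rate is n + g + δ = 0.02 + 0.01 + 0.04 = 0.07.
Maximizing c = f(k) − (n+g+δ)·k gives f'(k) = n+g+δ, i.e. 0.47·k^(0.47−1) = 0.07, so k_gold = (0.47/0.07)^(1/0.53) ≈ 36.3393.
y_gold = 36.3393^0.47 ≈ 5.4122.
c_gold = y_gold − (n+g+δ)·k_gold = 5.4122 − 0.07·36.3393 ≈ 2.8685.

c_gold ≈ 2.868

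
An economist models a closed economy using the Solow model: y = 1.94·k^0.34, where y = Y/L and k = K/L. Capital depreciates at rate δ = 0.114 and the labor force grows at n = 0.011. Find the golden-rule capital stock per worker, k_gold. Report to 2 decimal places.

k_gold ≈ 12.43

Capital per worker breaks even when investment replaces (n + δ)·k; here n + δ = 0.125.
Golden rule sets MPK = n+δ: 0.34·1.94·k^(0.34−1) = 0.125, so k_gold = (0.34·1.94/0.125)^(1/0.66) ≈ 12.4309.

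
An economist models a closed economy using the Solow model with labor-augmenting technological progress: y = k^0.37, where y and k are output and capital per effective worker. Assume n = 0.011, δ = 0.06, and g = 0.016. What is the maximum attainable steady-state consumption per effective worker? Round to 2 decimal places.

n + g + δ = 0.011 + 0.016 + 0.06 = 0.087.
Maximizing c = f(k) − (n+g+δ)·k gives f'(k) = n+g+δ, i.e. 0.37·k^(0.37−1) = 0.087, so k_gold = (0.37/0.087)^(1/0.63) ≈ 9.9520.
y_gold = 9.9520^0.37 ≈ 2.3401.
c_gold = y_gold − (n+g+δ)·k_gold = 2.3401 − 0.087·9.9520 ≈ 1.4742.

c_gold ≈ 1.47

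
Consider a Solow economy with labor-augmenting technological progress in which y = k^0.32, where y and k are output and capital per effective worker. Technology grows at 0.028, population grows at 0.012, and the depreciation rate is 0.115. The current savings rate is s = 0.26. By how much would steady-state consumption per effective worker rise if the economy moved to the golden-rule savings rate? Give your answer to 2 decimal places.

Δc ≈ 0.01

n + g + δ = 0.012 + 0.028 + 0.115 = 0.155.
Current steady state (s = 0.26): k* = (0.26/0.155)^(1/0.68) ≈ 2.1397, y* = 2.1397^0.32 ≈ 1.2756, c* = (1−0.26)·1.2756 ≈ 0.9439.
Maximizing c = f(k) − (n+g+δ)·k gives f'(k) = n+g+δ, i.e. 0.32·k^(0.32−1) = 0.155, so k_gold = (0.32/0.155)^(1/0.68) ≈ 2.9038.
y_gold = 2.9038^0.32 ≈ 1.4065, c_gold = y_gold − 0.155·k_gold ≈ 0.9564.
Gain: Δc = 0.9564 − 0.9439 ≈ 0.0125.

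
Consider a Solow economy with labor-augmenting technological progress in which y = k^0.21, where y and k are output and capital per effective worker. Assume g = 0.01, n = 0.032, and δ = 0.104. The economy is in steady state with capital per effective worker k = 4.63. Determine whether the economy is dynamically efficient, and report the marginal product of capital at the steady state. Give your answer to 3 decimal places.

Capital per effective worker breaks even when investment replaces (n + g + δ)·k; here n + g + δ = 0.146.
MPK = 0.21·k^(0.21−1) = 0.21·4.63^(-0.79) ≈ 0.0626.
MPK < 0.146, so the economy is dynamically inefficient (over-saving).

dynamically inefficient; MPK ≈ 0.063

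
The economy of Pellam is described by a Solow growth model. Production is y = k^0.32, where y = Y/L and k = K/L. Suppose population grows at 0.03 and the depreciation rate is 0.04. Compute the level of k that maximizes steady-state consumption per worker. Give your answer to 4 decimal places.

n + δ = 0.03 + 0.04 = 0.07.
At the golden rule the marginal product of capital equals n+δ: 0.32·k^(0.32−1) = 0.07. Solving, k_gold = (0.32/0.07)^(1/0.68) ≈ 9.3468.

k_gold ≈ 9.3468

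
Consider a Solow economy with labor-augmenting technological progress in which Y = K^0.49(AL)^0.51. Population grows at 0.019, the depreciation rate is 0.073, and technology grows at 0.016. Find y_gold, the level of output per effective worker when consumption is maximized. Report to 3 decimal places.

Capital per effective worker breaks even when investment replaces (n + g + δ)·k; here n + g + δ = 0.108.
At the golden rule the marginal product of capital equals n+g+δ: 0.49·k^(0.49−1) = 0.108. Solving, k_gold = (0.49/0.108)^(1/0.51) ≈ 19.3994.
Output: y_gold = k_gold^0.49 = 19.3994^0.49 ≈ 4.2758.

y_gold ≈ 4.276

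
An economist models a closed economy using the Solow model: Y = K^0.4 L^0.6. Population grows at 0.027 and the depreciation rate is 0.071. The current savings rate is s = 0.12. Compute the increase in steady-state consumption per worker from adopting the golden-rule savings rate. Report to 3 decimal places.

Δc ≈ 0.525

The effective depreciation rate is n + δ = 0.027 + 0.071 = 0.098.
Current steady state (s = 0.12): k* = (0.12/0.098)^(1/0.6) ≈ 1.4015, y* = 1.4015^0.4 ≈ 1.1446, c* = (1−0.12)·1.1446 ≈ 1.0072.
Setting f'(k) = n+δ gives 0.4·k^(0.4−1) = 0.098, hence k_gold = (0.4/0.098)^(1/0.6) ≈ 10.4245.
y_gold = 10.4245^0.4 ≈ 2.5540, c_gold = y_gold − 0.098·k_gold ≈ 1.5324.
Gain: Δc = 1.5324 − 1.0072 ≈ 0.5252.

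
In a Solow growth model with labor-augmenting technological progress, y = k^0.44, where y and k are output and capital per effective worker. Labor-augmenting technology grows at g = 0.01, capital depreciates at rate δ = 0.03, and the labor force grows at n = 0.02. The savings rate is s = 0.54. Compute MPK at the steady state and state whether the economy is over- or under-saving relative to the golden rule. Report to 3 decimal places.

over-saving; MPK ≈ 0.049

n + g + δ = 0.02 + 0.01 + 0.03 = 0.06.
Steady-state k*: s·k^0.44 = 0.06·k gives k* = (0.54/0.06)^(1/0.56) ≈ 50.5830.
MPK = 0.44·50.5830^(-0.56) ≈ 0.0489.
MPK < n+g+δ = 0.06, so the economy is dynamically inefficient (over-saving).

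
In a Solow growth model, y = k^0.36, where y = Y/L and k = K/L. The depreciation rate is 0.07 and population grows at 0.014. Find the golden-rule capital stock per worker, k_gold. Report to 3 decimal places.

k_gold ≈ 9.717

n + δ = 0.014 + 0.07 = 0.084.
Setting f'(k) = n+δ gives 0.36·k^(0.36−1) = 0.084, hence k_gold = (0.36/0.084)^(1/0.64) ≈ 9.7171.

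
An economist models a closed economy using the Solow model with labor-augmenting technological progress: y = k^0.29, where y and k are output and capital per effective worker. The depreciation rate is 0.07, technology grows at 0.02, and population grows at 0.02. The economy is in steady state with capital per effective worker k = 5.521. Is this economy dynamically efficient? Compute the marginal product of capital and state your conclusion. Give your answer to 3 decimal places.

dynamically inefficient; MPK ≈ 0.086

The effective depreciation rate is n + g + δ = 0.02 + 0.02 + 0.07 = 0.11.
MPK = 0.29·k^(0.29−1) = 0.29·5.521^(-0.71) ≈ 0.0862.
MPK < 0.11, so the economy is dynamically inefficient (over-saving).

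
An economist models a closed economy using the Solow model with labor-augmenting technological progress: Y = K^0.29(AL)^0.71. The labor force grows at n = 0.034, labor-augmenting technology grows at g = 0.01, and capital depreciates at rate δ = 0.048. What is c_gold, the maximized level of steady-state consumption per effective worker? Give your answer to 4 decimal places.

Capital per effective worker breaks even when investment replaces (n + g + δ)·k; here n + g + δ = 0.092.
Setting f'(k) = n+g+δ gives 0.29·k^(0.29−1) = 0.092, hence k_gold = (0.29/0.092)^(1/0.71) ≈ 5.0381.
y_gold = 5.0381^0.29 ≈ 1.5983.
c_gold = y_gold − (n+g+δ)·k_gold = 1.5983 − 0.092·5.0381 ≈ 1.1348.

c_gold ≈ 1.1348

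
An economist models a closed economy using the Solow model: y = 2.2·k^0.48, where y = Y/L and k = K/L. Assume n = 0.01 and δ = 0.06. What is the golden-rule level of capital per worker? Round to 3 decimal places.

k_gold ≈ 184.703

The effective depreciation rate is n + δ = 0.01 + 0.06 = 0.07.
Setting f'(k) = n+δ gives 0.48·2.2·k^(0.48−1) = 0.07, hence k_gold = (0.48·2.2/0.07)^(1/0.52) ≈ 184.7025.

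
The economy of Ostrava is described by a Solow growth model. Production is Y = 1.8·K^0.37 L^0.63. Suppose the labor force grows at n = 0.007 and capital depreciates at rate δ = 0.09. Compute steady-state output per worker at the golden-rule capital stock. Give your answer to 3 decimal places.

The effective depreciation rate is n + δ = 0.007 + 0.09 = 0.097.
Golden rule sets MPK = n+δ: 0.37·1.8·k^(0.37−1) = 0.097, so k_gold = (0.37·1.8/0.097)^(1/0.63) ≈ 21.2863.
Output: y_gold = 1.8·k_gold^0.37 = 1.8·21.2863^0.37 ≈ 5.5804.

y_gold ≈ 5.580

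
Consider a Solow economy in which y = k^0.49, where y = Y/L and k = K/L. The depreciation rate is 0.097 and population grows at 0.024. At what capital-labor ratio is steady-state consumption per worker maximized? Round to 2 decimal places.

Capital per worker breaks even when investment replaces (n + δ)·k; here n + δ = 0.121.
Maximizing c = f(k) − (n+δ)·k gives f'(k) = n+δ, i.e. 0.49·k^(0.49−1) = 0.121, so k_gold = (0.49/0.121)^(1/0.51) ≈ 15.5239.

k_gold ≈ 15.52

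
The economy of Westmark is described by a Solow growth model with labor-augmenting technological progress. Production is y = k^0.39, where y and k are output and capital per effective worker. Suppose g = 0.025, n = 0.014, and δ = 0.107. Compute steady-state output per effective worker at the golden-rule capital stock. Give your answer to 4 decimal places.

y_gold ≈ 1.8742

Break-even investment rate: n + g + δ = 0.014 + 0.025 + 0.107 = 0.146.
Golden rule sets MPK = n+g+δ: 0.39·k^(0.39−1) = 0.146, so k_gold = (0.39/0.146)^(1/0.61) ≈ 5.0064.
Output: y_gold = k_gold^0.39 = 5.0064^0.39 ≈ 1.8742.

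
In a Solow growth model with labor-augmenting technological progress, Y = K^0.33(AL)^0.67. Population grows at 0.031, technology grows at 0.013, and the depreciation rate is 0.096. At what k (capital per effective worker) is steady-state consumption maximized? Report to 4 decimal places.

Capital per effective worker breaks even when investment replaces (n + g + δ)·k; here n + g + δ = 0.14.
Golden rule sets MPK = n+g+δ: 0.33·k^(0.33−1) = 0.14, so k_gold = (0.33/0.14)^(1/0.67) ≈ 3.5958.

k_gold ≈ 3.5958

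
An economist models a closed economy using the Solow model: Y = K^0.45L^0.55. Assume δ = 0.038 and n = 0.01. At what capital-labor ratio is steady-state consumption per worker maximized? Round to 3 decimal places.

n + δ = 0.01 + 0.038 = 0.048.
Setting f'(k) = n+δ gives 0.45·k^(0.45−1) = 0.048, hence k_gold = (0.45/0.048)^(1/0.55) ≈ 58.5087.

k_gold ≈ 58.509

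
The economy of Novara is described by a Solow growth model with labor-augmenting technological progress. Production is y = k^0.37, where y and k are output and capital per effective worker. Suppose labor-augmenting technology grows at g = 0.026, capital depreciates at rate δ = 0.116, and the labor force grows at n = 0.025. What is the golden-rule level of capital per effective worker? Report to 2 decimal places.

k_gold ≈ 3.53

n + g + δ = 0.025 + 0.026 + 0.116 = 0.167.
Setting f'(k) = n+g+δ gives 0.37·k^(0.37−1) = 0.167, hence k_gold = (0.37/0.167)^(1/0.63) ≈ 3.5350.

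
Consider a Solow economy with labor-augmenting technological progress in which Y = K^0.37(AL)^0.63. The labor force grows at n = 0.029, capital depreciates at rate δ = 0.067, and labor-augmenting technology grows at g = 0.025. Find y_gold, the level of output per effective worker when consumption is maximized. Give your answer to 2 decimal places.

y_gold ≈ 1.93

Capital per effective worker breaks even when investment replaces (n + g + δ)·k; here n + g + δ = 0.121.
Maximizing c = f(k) − (n+g+δ)·k gives f'(k) = n+g+δ, i.e. 0.37·k^(0.37−1) = 0.121, so k_gold = (0.37/0.121)^(1/0.63) ≈ 5.8952.
Output: y_gold = k_gold^0.37 = 5.8952^0.37 ≈ 1.9279.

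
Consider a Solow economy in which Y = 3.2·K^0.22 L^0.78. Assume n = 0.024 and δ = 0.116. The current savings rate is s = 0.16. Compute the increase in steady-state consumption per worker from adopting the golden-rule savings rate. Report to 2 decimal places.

Δc ≈ 0.06

n + δ = 0.024 + 0.116 = 0.14.
Current steady state (s = 0.16): k* = (0.16·3.2/0.14)^(1/0.78) ≈ 5.2720, y* = 3.2·5.2720^0.22 ≈ 4.6130, c* = (1−0.16)·4.6130 ≈ 3.8749.
Maximizing c = f(k) − (n+δ)·k gives f'(k) = n+δ, i.e. 0.22·3.2·k^(0.22−1) = 0.14, so k_gold = (0.22·3.2/0.14)^(1/0.78) ≈ 7.9303.
y_gold = 3.2·7.9303^0.22 ≈ 5.0465, c_gold = y_gold − 0.14·k_gold ≈ 3.9363.
Gain: Δc = 3.9363 − 3.8749 ≈ 0.0614.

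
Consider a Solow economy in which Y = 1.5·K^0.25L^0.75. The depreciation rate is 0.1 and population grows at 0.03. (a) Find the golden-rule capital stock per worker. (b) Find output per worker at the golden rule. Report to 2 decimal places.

(a) k_gold ≈ 4.11; (b) y_gold ≈ 2.14

Break-even investment rate: n + δ = 0.03 + 0.1 = 0.13.
Golden rule sets MPK = n+δ: 0.25·1.5·k^(0.25−1) = 0.13, so k_gold = (0.25·1.5/0.13)^(1/0.75) ≈ 4.1063.
y_gold = 1.5·4.1063^0.25 ≈ 2.1353.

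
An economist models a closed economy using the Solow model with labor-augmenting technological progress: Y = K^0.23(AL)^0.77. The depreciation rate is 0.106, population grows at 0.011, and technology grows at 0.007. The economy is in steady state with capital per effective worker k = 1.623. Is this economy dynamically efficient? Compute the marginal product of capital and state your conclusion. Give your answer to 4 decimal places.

dynamically efficient; MPK ≈ 0.1584

Break-even investment rate: n + g + δ = 0.011 + 0.007 + 0.106 = 0.124.
MPK = 0.23·k^(0.23−1) = 0.23·1.623^(-0.77) ≈ 0.1584.
MPK > 0.124, so the economy is dynamically efficient (under-saving).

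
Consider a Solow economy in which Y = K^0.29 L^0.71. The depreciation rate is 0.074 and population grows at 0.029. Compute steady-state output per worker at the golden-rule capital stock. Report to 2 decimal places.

n + δ = 0.029 + 0.074 = 0.103.
Maximizing c = f(k) − (n+δ)·k gives f'(k) = n+δ, i.e. 0.29·k^(0.29−1) = 0.103, so k_gold = (0.29/0.103)^(1/0.71) ≈ 4.2972.
Output: y_gold = k_gold^0.29 = 4.2972^0.29 ≈ 1.5262.

y_gold ≈ 1.53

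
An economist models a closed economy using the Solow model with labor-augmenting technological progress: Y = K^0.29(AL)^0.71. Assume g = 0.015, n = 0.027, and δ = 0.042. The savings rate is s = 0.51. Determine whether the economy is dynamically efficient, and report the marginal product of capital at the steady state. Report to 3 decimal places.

Capital per effective worker breaks even when investment replaces (n + g + δ)·k; here n + g + δ = 0.084.
Steady-state k*: s·k^0.29 = 0.084·k gives k* = (0.51/0.084)^(1/0.71) ≈ 12.6831.
MPK = 0.29·12.6831^(-0.71) ≈ 0.0478.
MPK < n+g+δ = 0.084, so the economy is dynamically inefficient (over-saving).

dynamically inefficient; MPK ≈ 0.048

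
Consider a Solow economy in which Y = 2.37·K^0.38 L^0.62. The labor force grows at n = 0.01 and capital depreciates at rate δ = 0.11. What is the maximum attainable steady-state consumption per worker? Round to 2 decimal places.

The effective depreciation rate is n + δ = 0.01 + 0.11 = 0.12.
Setting f'(k) = n+δ gives 0.38·2.37·k^(0.38−1) = 0.12, hence k_gold = (0.38·2.37/0.12)^(1/0.62) ≈ 25.8140.
y_gold = 2.37·25.8140^0.38 ≈ 8.1518.
c_gold = y_gold − (n+δ)·k_gold = 8.1518 − 0.12·25.8140 ≈ 5.0541.

c_gold ≈ 5.05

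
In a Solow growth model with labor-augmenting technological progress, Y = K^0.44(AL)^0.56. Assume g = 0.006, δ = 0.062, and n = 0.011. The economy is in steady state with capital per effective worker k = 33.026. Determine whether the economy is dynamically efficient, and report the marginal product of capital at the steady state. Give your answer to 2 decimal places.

The effective depreciation rate is n + g + δ = 0.011 + 0.006 + 0.062 = 0.079.
MPK = 0.44·k^(0.44−1) = 0.44·33.026^(-0.56) ≈ 0.0621.
MPK < 0.079, so the economy is dynamically inefficient (over-saving).

dynamically inefficient; MPK ≈ 0.06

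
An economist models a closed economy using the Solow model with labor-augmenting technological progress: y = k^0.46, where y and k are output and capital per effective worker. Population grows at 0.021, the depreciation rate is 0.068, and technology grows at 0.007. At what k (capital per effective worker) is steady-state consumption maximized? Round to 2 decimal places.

The effective depreciation rate is n + g + δ = 0.021 + 0.007 + 0.068 = 0.096.
At the golden rule the marginal product of capital equals n+g+δ: 0.46·k^(0.46−1) = 0.096. Solving, k_gold = (0.46/0.096)^(1/0.54) ≈ 18.2037.

k_gold ≈ 18.20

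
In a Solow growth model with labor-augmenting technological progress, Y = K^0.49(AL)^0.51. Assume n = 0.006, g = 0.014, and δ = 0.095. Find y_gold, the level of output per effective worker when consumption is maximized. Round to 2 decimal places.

n + g + δ = 0.006 + 0.014 + 0.095 = 0.115.
Maximizing c = f(k) − (n+g+δ)·k gives f'(k) = n+g+δ, i.e. 0.49·k^(0.49−1) = 0.115, so k_gold = (0.49/0.115)^(1/0.51) ≈ 17.1518.
Output: y_gold = k_gold^0.49 = 17.1518^0.49 ≈ 4.0254.

y_gold ≈ 4.03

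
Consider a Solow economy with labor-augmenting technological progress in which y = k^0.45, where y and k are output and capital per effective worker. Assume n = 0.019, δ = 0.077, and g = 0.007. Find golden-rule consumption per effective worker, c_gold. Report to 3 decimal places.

n + g + δ = 0.019 + 0.007 + 0.077 = 0.103.
Golden rule sets MPK = n+g+δ: 0.45·k^(0.45−1) = 0.103, so k_gold = (0.45/0.103)^(1/0.55) ≈ 14.5989.
y_gold = 14.5989^0.45 ≈ 3.3415.
c_gold = y_gold − (n+g+δ)·k_gold = 3.3415 − 0.103·14.5989 ≈ 1.8378.

c_gold ≈ 1.838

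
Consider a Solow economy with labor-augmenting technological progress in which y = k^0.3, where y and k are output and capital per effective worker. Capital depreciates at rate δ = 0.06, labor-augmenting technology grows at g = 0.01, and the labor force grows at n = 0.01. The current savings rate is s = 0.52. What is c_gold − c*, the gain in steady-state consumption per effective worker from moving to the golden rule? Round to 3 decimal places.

Capital per effective worker breaks even when investment replaces (n + g + δ)·k; here n + g + δ = 0.08.
Current steady state (s = 0.52): k* = (0.52/0.08)^(1/0.7) ≈ 14.4979, y* = 14.4979^0.3 ≈ 2.2304, c* = (1−0.52)·2.2304 ≈ 1.0706.
Golden rule sets MPK = n+g+δ: 0.3·k^(0.3−1) = 0.08, so k_gold = (0.3/0.08)^(1/0.7) ≈ 6.6076.
y_gold = 6.6076^0.3 ≈ 1.7620, c_gold = y_gold − 0.08·k_gold ≈ 1.2334.
Gain: Δc = 1.2334 − 1.0706 ≈ 0.1628.

Δc ≈ 0.163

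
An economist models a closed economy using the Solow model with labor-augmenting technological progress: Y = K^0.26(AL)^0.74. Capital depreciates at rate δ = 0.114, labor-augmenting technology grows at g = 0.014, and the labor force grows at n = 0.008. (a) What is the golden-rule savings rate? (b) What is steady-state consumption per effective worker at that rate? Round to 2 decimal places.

Capital per effective worker breaks even when investment replaces (n + g + δ)·k; here n + g + δ = 0.136.
For Cobb-Douglas, s_gold equals capital's share: s_gold = 0.26.
At the golden rule the marginal product of capital equals n+g+δ: 0.26·k^(0.26−1) = 0.136. Solving, k_gold = (0.26/0.136)^(1/0.74) ≈ 2.4006.
y_gold = 2.4006^0.26 ≈ 1.2557; c_gold = (1−0.26)·y_gold ≈ 0.9292.

(a) s_gold = 0.26; (b) c_gold ≈ 0.93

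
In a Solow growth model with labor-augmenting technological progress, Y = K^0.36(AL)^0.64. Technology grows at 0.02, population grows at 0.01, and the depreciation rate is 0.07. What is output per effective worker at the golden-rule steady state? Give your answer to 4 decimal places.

n + g + δ = 0.01 + 0.02 + 0.07 = 0.1.
Setting f'(k) = n+g+δ gives 0.36·k^(0.36−1) = 0.1, hence k_gold = (0.36/0.1)^(1/0.64) ≈ 7.3998.
Output: y_gold = k_gold^0.36 = 7.3998^0.36 ≈ 2.0555.

y_gold ≈ 2.0555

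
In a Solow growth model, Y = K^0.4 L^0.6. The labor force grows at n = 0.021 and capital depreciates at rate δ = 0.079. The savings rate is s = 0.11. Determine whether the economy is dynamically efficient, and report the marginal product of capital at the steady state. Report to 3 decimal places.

dynamically efficient; MPK ≈ 0.364

n + δ = 0.021 + 0.079 = 0.1.
Steady-state k*: s·k^0.4 = 0.1·k gives k* = (0.11/0.1)^(1/0.6) ≈ 1.1722.
MPK = 0.4·1.1722^(-0.6) ≈ 0.3636.
MPK > n+δ = 0.1, so the economy is dynamically efficient (under-saving).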